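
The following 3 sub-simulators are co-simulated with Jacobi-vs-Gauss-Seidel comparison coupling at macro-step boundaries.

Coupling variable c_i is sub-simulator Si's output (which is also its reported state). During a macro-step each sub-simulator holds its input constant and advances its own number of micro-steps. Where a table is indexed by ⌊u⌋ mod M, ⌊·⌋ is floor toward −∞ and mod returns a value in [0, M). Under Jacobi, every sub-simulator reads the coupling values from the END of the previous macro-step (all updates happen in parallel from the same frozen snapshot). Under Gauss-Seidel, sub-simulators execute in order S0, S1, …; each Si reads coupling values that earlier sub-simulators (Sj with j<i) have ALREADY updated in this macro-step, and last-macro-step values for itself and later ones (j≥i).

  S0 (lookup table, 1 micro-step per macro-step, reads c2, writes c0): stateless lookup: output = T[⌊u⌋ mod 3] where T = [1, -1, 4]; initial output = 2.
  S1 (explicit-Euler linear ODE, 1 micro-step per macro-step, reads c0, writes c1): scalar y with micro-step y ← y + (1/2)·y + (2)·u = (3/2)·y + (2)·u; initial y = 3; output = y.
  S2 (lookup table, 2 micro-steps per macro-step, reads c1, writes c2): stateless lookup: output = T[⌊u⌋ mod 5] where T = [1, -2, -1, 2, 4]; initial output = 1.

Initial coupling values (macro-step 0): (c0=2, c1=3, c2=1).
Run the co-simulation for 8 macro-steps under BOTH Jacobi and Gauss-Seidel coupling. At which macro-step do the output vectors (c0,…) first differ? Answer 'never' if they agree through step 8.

first divergence at macro-step: 1

[Jacobi] macro 1: S0 reads c2=1 → after 1×micro: -1; S1 reads c0=2 → after 1×micro: 17/2; S2 reads c1=3 → after 2×micro: 2 ⇒ (c0=-1, c1=17/2, c2=2)
[Jacobi] macro 2: S0 reads c2=2 → after 1×micro: 4; S1 reads c0=-1 → after 1×micro: 43/4; S2 reads c1=17/2 → after 2×micro: 2 ⇒ (c0=4, c1=43/4, c2=2)
[Jacobi] macro 3: S0 reads c2=2 → after 1×micro: 4; S1 reads c0=4 → after 1×micro: 193/8; S2 reads c1=43/4 → after 2×micro: 1 ⇒ (c0=4, c1=193/8, c2=1)
[Jacobi] macro 4: S0 reads c2=1 → after 1×micro: -1; S1 reads c0=4 → after 1×micro: 707/16; S2 reads c1=193/8 → after 2×micro: 4 ⇒ (c0=-1, c1=707/16, c2=4)
[Jacobi] macro 5: S0 reads c2=4 → after 1×micro: -1; S1 reads c0=-1 → after 1×micro: 2057/32; S2 reads c1=707/16 → after 2×micro: 4 ⇒ (c0=-1, c1=2057/32, c2=4)
[Jacobi] macro 6: S0 reads c2=4 → after 1×micro: -1; S1 reads c0=-1 → after 1×micro: 6043/64; S2 reads c1=2057/32 → after 2×micro: 4 ⇒ (c0=-1, c1=6043/64, c2=4)
[Jacobi] macro 7: S0 reads c2=4 → after 1×micro: -1; S1 reads c0=-1 → after 1×micro: 17873/128; S2 reads c1=6043/64 → after 2×micro: 4 ⇒ (c0=-1, c1=17873/128, c2=4)
[Jacobi] macro 8: S0 reads c2=4 → after 1×micro: -1; S1 reads c0=-1 → after 1×micro: 53107/256; S2 reads c1=17873/128 → after 2×micro: 4 ⇒ (c0=-1, c1=53107/256, c2=4)
[Gauss-Seidel] macro 1: S0 reads c2=1 → after 1×micro: -1; S1 reads c0=-1 → after 1×micro: 5/2; S2 reads c1=5/2 → after 2×micro: -1 ⇒ (c0=-1, c1=5/2, c2=-1)
[Gauss-Seidel] macro 2: S0 reads c2=-1 → after 1×micro: 4; S1 reads c0=4 → after 1×micro: 47/4; S2 reads c1=47/4 → after 2×micro: -2 ⇒ (c0=4, c1=47/4, c2=-2)
[Gauss-Seidel] macro 3: S0 reads c2=-2 → after 1×micro: -1; S1 reads c0=-1 → after 1×micro: 125/8; S2 reads c1=125/8 → after 2×micro: 1 ⇒ (c0=-1, c1=125/8, c2=1)
[Gauss-Seidel] macro 4: S0 reads c2=1 → after 1×micro: -1; S1 reads c0=-1 → after 1×micro: 343/16; S2 reads c1=343/16 → after 2×micro: -2 ⇒ (c0=-1, c1=343/16, c2=-2)
[Gauss-Seidel] macro 5: S0 reads c2=-2 → after 1×micro: -1; S1 reads c0=-1 → after 1×micro: 965/32; S2 reads c1=965/32 → after 2×micro: 1 ⇒ (c0=-1, c1=965/32, c2=1)
[Gauss-Seidel] macro 6: S0 reads c2=1 → after 1×micro: -1; S1 reads c0=-1 → after 1×micro: 2767/64; S2 reads c1=2767/64 → after 2×micro: 2 ⇒ (c0=-1, c1=2767/64, c2=2)
[Gauss-Seidel] macro 7: S0 reads c2=2 → after 1×micro: 4; S1 reads c0=4 → after 1×micro: 9325/128; S2 reads c1=9325/128 → after 2×micro: -1 ⇒ (c0=4, c1=9325/128, c2=-1)
[Gauss-Seidel] macro 8: S0 reads c2=-1 → after 1×micro: 4; S1 reads c0=4 → after 1×micro: 30023/256; S2 reads c1=30023/256 → after 2×micro: -1 ⇒ (c0=4, c1=30023/256, c2=-1)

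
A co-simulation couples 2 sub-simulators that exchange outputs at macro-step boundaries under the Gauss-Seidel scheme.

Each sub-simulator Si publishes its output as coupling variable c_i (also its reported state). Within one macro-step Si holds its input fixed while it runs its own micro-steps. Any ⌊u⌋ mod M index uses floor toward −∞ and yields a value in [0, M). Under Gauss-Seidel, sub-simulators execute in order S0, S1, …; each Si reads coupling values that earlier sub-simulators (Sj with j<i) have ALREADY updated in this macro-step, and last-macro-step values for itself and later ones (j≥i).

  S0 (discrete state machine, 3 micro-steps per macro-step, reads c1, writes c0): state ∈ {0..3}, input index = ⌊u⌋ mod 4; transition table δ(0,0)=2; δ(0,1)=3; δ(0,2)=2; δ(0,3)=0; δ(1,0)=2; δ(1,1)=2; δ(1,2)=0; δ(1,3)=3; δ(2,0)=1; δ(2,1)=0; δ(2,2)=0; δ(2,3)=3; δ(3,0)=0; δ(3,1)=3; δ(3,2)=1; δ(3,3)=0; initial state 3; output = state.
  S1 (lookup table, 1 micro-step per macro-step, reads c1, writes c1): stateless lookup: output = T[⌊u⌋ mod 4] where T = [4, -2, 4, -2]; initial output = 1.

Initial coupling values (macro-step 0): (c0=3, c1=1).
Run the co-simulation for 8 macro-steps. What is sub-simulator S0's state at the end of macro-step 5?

macro 1: S0 reads c1=1 → after 3×micro: 3; S1 reads c1=1 → after 1×micro: -2 ⇒ (c0=3, c1=-2)
macro 2: S0 reads c1=-2 → after 3×micro: 2; S1 reads c1=-2 → after 1×micro: 4 ⇒ (c0=2, c1=4)
macro 3: S0 reads c1=4 → after 3×micro: 1; S1 reads c1=4 → after 1×micro: 4 ⇒ (c0=1, c1=4)
macro 4: S0 reads c1=4 → after 3×micro: 2; S1 reads c1=4 → after 1×micro: 4 ⇒ (c0=2, c1=4)
macro 5: S0 reads c1=4 → after 3×micro: 1; S1 reads c1=4 → after 1×micro: 4 ⇒ (c0=1, c1=4)
macro 6: S0 reads c1=4 → after 3×micro: 2; S1 reads c1=4 → after 1×micro: 4 ⇒ (c0=2, c1=4)
macro 7: S0 reads c1=4 → after 3×micro: 1; S1 reads c1=4 → after 1×micro: 4 ⇒ (c0=1, c1=4)
macro 8: S0 reads c1=4 → after 3×micro: 2; S1 reads c1=4 → after 1×micro: 4 ⇒ (c0=2, c1=4)

S0 state at macro-step 5 = 1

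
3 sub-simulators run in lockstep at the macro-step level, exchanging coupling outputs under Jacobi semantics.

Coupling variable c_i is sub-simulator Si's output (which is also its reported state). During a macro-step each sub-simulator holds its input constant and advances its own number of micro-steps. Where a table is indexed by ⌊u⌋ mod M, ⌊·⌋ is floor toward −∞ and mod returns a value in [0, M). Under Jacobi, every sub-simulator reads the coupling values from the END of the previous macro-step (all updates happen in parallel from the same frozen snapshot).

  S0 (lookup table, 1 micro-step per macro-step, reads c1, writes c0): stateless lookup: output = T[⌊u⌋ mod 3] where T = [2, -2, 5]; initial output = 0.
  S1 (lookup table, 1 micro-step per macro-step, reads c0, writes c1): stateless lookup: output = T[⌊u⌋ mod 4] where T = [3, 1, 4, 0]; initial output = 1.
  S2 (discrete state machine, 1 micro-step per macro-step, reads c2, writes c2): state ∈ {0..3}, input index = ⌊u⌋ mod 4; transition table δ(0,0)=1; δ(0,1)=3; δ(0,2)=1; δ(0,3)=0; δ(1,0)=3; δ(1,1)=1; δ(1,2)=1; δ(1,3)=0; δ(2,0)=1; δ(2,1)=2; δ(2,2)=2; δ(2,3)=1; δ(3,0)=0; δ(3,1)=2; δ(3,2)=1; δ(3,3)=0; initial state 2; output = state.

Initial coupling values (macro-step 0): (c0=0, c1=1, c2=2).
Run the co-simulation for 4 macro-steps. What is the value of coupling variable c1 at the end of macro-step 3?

c1 at macro-step 3 = 4

macro 1: S0 reads c1=1 → after 1×micro: -2; S1 reads c0=0 → after 1×micro: 3; S2 reads c2=2 → after 1×micro: 2 ⇒ (c0=-2, c1=3, c2=2)
macro 2: S0 reads c1=3 → after 1×micro: 2; S1 reads c0=-2 → after 1×micro: 4; S2 reads c2=2 → after 1×micro: 2 ⇒ (c0=2, c1=4, c2=2)
macro 3: S0 reads c1=4 → after 1×micro: -2; S1 reads c0=2 → after 1×micro: 4; S2 reads c2=2 → after 1×micro: 2 ⇒ (c0=-2, c1=4, c2=2)
macro 4: S0 reads c1=4 → after 1×micro: -2; S1 reads c0=-2 → after 1×micro: 4; S2 reads c2=2 → after 1×micro: 2 ⇒ (c0=-2, c1=4, c2=2)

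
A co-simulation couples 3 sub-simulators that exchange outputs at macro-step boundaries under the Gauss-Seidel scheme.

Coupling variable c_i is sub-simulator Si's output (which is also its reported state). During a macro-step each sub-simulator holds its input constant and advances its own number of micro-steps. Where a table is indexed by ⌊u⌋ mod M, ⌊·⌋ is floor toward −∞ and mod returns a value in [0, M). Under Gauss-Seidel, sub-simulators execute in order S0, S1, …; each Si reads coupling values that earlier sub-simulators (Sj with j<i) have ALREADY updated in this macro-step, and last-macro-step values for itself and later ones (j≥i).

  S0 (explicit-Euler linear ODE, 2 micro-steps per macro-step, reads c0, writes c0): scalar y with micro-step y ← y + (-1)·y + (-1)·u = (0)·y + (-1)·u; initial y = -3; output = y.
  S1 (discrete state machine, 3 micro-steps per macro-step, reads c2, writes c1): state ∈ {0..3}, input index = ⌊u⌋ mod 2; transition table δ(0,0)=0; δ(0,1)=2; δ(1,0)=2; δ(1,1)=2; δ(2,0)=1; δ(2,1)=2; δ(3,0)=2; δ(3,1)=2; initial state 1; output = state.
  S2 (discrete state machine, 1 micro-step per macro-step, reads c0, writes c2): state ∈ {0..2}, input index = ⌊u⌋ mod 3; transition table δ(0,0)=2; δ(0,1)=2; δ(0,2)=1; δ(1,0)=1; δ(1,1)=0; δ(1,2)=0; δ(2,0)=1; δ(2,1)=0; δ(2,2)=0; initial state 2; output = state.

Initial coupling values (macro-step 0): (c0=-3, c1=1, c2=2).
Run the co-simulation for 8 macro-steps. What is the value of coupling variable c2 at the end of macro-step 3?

c2 at macro-step 3 = 1

macro 1: S0 reads c0=-3 → after 2×micro: 3; S1 reads c2=2 → after 3×micro: 2; S2 reads c0=3 → after 1×micro: 1 ⇒ (c0=3, c1=2, c2=1)
macro 2: S0 reads c0=3 → after 2×micro: -3; S1 reads c2=1 → after 3×micro: 2; S2 reads c0=-3 → after 1×micro: 1 ⇒ (c0=-3, c1=2, c2=1)
macro 3: S0 reads c0=-3 → after 2×micro: 3; S1 reads c2=1 → after 3×micro: 2; S2 reads c0=3 → after 1×micro: 1 ⇒ (c0=3, c1=2, c2=1)
macro 4: S0 reads c0=3 → after 2×micro: -3; S1 reads c2=1 → after 3×micro: 2; S2 reads c0=-3 → after 1×micro: 1 ⇒ (c0=-3, c1=2, c2=1)
macro 5: S0 reads c0=-3 → after 2×micro: 3; S1 reads c2=1 → after 3×micro: 2; S2 reads c0=3 → after 1×micro: 1 ⇒ (c0=3, c1=2, c2=1)
macro 6: S0 reads c0=3 → after 2×micro: -3; S1 reads c2=1 → after 3×micro: 2; S2 reads c0=-3 → after 1×micro: 1 ⇒ (c0=-3, c1=2, c2=1)
macro 7: S0 reads c0=-3 → after 2×micro: 3; S1 reads c2=1 → after 3×micro: 2; S2 reads c0=3 → after 1×micro: 1 ⇒ (c0=3, c1=2, c2=1)
macro 8: S0 reads c0=3 → after 2×micro: -3; S1 reads c2=1 → after 3×micro: 2; S2 reads c0=-3 → after 1×micro: 1 ⇒ (c0=-3, c1=2, c2=1)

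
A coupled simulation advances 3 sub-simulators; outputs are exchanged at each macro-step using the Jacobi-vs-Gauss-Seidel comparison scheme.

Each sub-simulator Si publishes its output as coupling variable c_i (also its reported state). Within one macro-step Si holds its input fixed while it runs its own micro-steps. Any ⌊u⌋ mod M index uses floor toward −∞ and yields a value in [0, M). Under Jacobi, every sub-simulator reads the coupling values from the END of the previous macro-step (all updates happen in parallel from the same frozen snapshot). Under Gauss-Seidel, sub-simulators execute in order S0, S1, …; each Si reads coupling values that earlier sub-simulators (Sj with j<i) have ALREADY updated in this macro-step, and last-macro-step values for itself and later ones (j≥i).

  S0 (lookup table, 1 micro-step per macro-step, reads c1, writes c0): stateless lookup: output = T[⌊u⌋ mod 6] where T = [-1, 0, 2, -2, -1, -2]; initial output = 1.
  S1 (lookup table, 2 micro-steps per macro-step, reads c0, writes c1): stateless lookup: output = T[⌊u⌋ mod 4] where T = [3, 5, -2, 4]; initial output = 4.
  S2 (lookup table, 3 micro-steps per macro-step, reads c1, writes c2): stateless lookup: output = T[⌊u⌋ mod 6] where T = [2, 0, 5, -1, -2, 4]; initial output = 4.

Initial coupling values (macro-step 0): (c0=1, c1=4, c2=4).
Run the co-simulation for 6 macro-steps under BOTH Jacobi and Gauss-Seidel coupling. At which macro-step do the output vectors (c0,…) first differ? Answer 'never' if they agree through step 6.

first divergence at macro-step: 1

[Jacobi] macro 1: S0 reads c1=4 → after 1×micro: -1; S1 reads c0=1 → after 2×micro: 5; S2 reads c1=4 → after 3×micro: -2 ⇒ (c0=-1, c1=5, c2=-2)
[Jacobi] macro 2: S0 reads c1=5 → after 1×micro: -2; S1 reads c0=-1 → after 2×micro: 4; S2 reads c1=5 → after 3×micro: 4 ⇒ (c0=-2, c1=4, c2=4)
[Jacobi] macro 3: S0 reads c1=4 → after 1×micro: -1; S1 reads c0=-2 → after 2×micro: -2; S2 reads c1=4 → after 3×micro: -2 ⇒ (c0=-1, c1=-2, c2=-2)
[Jacobi] macro 4: S0 reads c1=-2 → after 1×micro: -1; S1 reads c0=-1 → after 2×micro: 4; S2 reads c1=-2 → after 3×micro: -2 ⇒ (c0=-1, c1=4, c2=-2)
[Jacobi] macro 5: S0 reads c1=4 → after 1×micro: -1; S1 reads c0=-1 → after 2×micro: 4; S2 reads c1=4 → after 3×micro: -2 ⇒ (c0=-1, c1=4, c2=-2)
[Jacobi] macro 6: S0 reads c1=4 → after 1×micro: -1; S1 reads c0=-1 → after 2×micro: 4; S2 reads c1=4 → after 3×micro: -2 ⇒ (c0=-1, c1=4, c2=-2)
[Gauss-Seidel] macro 1: S0 reads c1=4 → after 1×micro: -1; S1 reads c0=-1 → after 2×micro: 4; S2 reads c1=4 → after 3×micro: -2 ⇒ (c0=-1, c1=4, c2=-2)
[Gauss-Seidel] macro 2: S0 reads c1=4 → after 1×micro: -1; S1 reads c0=-1 → after 2×micro: 4; S2 reads c1=4 → after 3×micro: -2 ⇒ (c0=-1, c1=4, c2=-2)
[Gauss-Seidel] macro 3: S0 reads c1=4 → after 1×micro: -1; S1 reads c0=-1 → after 2×micro: 4; S2 reads c1=4 → after 3×micro: -2 ⇒ (c0=-1, c1=4, c2=-2)
[Gauss-Seidel] macro 4: S0 reads c1=4 → after 1×micro: -1; S1 reads c0=-1 → after 2×micro: 4; S2 reads c1=4 → after 3×micro: -2 ⇒ (c0=-1, c1=4, c2=-2)
[Gauss-Seidel] macro 5: S0 reads c1=4 → after 1×micro: -1; S1 reads c0=-1 → after 2×micro: 4; S2 reads c1=4 → after 3×micro: -2 ⇒ (c0=-1, c1=4, c2=-2)
[Gauss-Seidel] macro 6: S0 reads c1=4 → after 1×micro: -1; S1 reads c0=-1 → after 2×micro: 4; S2 reads c1=4 → after 3×micro: -2 ⇒ (c0=-1, c1=4, c2=-2)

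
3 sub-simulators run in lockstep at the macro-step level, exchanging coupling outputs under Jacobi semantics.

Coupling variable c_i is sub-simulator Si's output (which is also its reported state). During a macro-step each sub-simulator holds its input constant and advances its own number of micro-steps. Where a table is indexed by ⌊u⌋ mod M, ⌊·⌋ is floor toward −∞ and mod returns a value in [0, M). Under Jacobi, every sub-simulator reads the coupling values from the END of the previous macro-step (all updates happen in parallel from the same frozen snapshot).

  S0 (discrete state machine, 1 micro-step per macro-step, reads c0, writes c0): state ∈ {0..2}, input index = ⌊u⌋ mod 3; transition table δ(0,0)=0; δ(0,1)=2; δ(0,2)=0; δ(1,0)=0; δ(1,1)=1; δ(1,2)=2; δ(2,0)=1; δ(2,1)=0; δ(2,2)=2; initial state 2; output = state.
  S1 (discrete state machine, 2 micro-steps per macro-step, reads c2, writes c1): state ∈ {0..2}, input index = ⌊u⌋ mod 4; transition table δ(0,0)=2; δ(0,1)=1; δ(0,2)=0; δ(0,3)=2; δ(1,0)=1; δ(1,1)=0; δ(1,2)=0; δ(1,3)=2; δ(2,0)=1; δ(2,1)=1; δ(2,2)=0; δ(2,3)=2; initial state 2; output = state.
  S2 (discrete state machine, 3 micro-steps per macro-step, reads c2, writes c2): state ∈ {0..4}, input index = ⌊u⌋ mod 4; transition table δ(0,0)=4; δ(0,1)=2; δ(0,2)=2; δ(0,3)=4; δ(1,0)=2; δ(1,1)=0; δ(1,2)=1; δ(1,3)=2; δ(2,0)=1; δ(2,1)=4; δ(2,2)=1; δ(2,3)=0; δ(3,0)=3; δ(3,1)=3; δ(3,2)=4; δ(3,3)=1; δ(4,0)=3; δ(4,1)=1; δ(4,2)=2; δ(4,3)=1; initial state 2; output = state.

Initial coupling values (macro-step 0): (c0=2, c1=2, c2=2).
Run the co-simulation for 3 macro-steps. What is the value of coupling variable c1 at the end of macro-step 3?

c1 at macro-step 3 = 1

macro 1: S0 reads c0=2 → after 1×micro: 2; S1 reads c2=2 → after 2×micro: 0; S2 reads c2=2 → after 3×micro: 1 ⇒ (c0=2, c1=0, c2=1)
macro 2: S0 reads c0=2 → after 1×micro: 2; S1 reads c2=1 → after 2×micro: 0; S2 reads c2=1 → after 3×micro: 4 ⇒ (c0=2, c1=0, c2=4)
macro 3: S0 reads c0=2 → after 1×micro: 2; S1 reads c2=4 → after 2×micro: 1; S2 reads c2=4 → after 3×micro: 3 ⇒ (c0=2, c1=1, c2=3)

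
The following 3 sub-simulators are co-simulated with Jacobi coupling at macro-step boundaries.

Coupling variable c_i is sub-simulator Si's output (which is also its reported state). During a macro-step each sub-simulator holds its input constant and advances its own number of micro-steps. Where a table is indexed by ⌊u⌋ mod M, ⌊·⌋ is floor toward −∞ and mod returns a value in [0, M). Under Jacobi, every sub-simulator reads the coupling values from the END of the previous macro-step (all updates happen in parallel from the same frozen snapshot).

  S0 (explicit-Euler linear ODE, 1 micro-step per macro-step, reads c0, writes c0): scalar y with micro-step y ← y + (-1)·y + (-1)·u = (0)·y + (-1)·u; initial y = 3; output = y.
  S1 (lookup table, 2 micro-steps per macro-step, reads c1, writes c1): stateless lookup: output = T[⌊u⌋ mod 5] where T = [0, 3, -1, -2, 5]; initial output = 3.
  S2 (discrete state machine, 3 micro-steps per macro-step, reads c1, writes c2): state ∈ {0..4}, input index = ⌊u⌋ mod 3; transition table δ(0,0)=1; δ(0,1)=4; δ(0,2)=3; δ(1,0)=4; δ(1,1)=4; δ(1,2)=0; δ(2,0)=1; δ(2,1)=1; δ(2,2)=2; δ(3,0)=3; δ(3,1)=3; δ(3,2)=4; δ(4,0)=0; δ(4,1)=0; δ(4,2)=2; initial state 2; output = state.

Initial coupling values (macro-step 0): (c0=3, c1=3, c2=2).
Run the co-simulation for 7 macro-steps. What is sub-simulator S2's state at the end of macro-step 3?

macro 1: S0 reads c0=3 → after 1×micro: -3; S1 reads c1=3 → after 2×micro: -2; S2 reads c1=3 → after 3×micro: 0 ⇒ (c0=-3, c1=-2, c2=0)
macro 2: S0 reads c0=-3 → after 1×micro: 3; S1 reads c1=-2 → after 2×micro: -2; S2 reads c1=-2 → after 3×micro: 4 ⇒ (c0=3, c1=-2, c2=4)
macro 3: S0 reads c0=3 → after 1×micro: -3; S1 reads c1=-2 → after 2×micro: -2; S2 reads c1=-2 → after 3×micro: 0 ⇒ (c0=-3, c1=-2, c2=0)
macro 4: S0 reads c0=-3 → after 1×micro: 3; S1 reads c1=-2 → after 2×micro: -2; S2 reads c1=-2 → after 3×micro: 4 ⇒ (c0=3, c1=-2, c2=4)
macro 5: S0 reads c0=3 → after 1×micro: -3; S1 reads c1=-2 → after 2×micro: -2; S2 reads c1=-2 → after 3×micro: 0 ⇒ (c0=-3, c1=-2, c2=0)
macro 6: S0 reads c0=-3 → after 1×micro: 3; S1 reads c1=-2 → after 2×micro: -2; S2 reads c1=-2 → after 3×micro: 4 ⇒ (c0=3, c1=-2, c2=4)
macro 7: S0 reads c0=3 → after 1×micro: -3; S1 reads c1=-2 → after 2×micro: -2; S2 reads c1=-2 → after 3×micro: 0 ⇒ (c0=-3, c1=-2, c2=0)

S2 state at macro-step 3 = 0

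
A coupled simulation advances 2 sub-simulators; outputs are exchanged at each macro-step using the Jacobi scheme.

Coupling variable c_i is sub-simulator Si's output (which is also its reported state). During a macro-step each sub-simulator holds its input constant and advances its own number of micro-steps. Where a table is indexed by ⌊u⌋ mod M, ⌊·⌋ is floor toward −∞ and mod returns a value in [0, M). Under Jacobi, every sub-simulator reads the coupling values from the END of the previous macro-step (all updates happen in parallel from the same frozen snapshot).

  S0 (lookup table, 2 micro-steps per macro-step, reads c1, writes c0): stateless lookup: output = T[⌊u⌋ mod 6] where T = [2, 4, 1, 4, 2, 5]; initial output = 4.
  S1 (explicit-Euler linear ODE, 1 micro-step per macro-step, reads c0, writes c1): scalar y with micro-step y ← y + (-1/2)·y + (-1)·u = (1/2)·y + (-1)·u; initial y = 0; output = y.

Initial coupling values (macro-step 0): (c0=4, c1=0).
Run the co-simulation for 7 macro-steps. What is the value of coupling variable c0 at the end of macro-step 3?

c0 at macro-step 3 = 1

macro 1: S0 reads c1=0 → after 2×micro: 2; S1 reads c0=4 → after 1×micro: -4 ⇒ (c0=2, c1=-4)
macro 2: S0 reads c1=-4 → after 2×micro: 1; S1 reads c0=2 → after 1×micro: -4 ⇒ (c0=1, c1=-4)
macro 3: S0 reads c1=-4 → after 2×micro: 1; S1 reads c0=1 → after 1×micro: -3 ⇒ (c0=1, c1=-3)
macro 4: S0 reads c1=-3 → after 2×micro: 4; S1 reads c0=1 → after 1×micro: -5/2 ⇒ (c0=4, c1=-5/2)
macro 5: S0 reads c1=-5/2 → after 2×micro: 4; S1 reads c0=4 → after 1×micro: -21/4 ⇒ (c0=4, c1=-21/4)
macro 6: S0 reads c1=-21/4 → after 2×micro: 2; S1 reads c0=4 → after 1×micro: -53/8 ⇒ (c0=2, c1=-53/8)
macro 7: S0 reads c1=-53/8 → after 2×micro: 5; S1 reads c0=2 → after 1×micro: -85/16 ⇒ (c0=5, c1=-85/16)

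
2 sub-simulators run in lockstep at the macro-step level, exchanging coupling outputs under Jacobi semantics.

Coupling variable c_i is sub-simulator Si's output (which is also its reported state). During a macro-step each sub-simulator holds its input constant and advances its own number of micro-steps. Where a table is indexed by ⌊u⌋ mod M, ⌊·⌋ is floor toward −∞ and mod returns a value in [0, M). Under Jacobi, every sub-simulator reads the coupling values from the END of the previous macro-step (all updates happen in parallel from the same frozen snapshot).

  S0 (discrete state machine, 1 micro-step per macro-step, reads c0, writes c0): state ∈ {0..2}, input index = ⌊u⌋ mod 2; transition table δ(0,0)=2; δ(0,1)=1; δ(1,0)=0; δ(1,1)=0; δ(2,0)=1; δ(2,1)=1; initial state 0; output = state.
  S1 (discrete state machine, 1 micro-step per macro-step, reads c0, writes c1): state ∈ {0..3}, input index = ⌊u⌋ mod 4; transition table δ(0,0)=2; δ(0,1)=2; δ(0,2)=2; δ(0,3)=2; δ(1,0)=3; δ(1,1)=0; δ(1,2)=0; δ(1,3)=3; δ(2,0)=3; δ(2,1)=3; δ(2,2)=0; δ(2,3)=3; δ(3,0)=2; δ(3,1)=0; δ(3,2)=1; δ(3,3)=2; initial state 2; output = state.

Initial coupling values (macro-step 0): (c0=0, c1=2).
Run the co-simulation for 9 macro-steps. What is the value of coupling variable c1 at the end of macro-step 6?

macro 1: S0 reads c0=0 → after 1×micro: 2; S1 reads c0=0 → after 1×micro: 3 ⇒ (c0=2, c1=3)
macro 2: S0 reads c0=2 → after 1×micro: 1; S1 reads c0=2 → after 1×micro: 1 ⇒ (c0=1, c1=1)
macro 3: S0 reads c0=1 → after 1×micro: 0; S1 reads c0=1 → after 1×micro: 0 ⇒ (c0=0, c1=0)
macro 4: S0 reads c0=0 → after 1×micro: 2; S1 reads c0=0 → after 1×micro: 2 ⇒ (c0=2, c1=2)
macro 5: S0 reads c0=2 → after 1×micro: 1; S1 reads c0=2 → after 1×micro: 0 ⇒ (c0=1, c1=0)
macro 6: S0 reads c0=1 → after 1×micro: 0; S1 reads c0=1 → after 1×micro: 2 ⇒ (c0=0, c1=2)
macro 7: S0 reads c0=0 → after 1×micro: 2; S1 reads c0=0 → after 1×micro: 3 ⇒ (c0=2, c1=3)
macro 8: S0 reads c0=2 → after 1×micro: 1; S1 reads c0=2 → after 1×micro: 1 ⇒ (c0=1, c1=1)
macro 9: S0 reads c0=1 → after 1×micro: 0; S1 reads c0=1 → after 1×micro: 0 ⇒ (c0=0, c1=0)

c1 at macro-step 6 = 2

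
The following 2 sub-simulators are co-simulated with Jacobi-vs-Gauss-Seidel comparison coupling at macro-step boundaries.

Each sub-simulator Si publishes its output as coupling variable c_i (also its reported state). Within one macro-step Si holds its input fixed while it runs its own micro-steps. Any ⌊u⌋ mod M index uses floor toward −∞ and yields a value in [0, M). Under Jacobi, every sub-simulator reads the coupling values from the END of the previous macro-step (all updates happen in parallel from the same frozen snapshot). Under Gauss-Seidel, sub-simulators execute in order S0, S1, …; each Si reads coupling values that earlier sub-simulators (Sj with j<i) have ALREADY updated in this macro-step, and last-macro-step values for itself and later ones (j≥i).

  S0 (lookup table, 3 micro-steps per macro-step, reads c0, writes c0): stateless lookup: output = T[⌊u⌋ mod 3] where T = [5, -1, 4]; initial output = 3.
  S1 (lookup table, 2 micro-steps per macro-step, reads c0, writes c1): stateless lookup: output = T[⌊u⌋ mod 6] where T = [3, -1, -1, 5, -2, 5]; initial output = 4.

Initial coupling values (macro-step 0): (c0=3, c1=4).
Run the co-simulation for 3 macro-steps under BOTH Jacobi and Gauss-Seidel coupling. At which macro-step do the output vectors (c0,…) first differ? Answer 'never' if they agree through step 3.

[Jacobi] macro 1: S0 reads c0=3 → after 3×micro: 5; S1 reads c0=3 → after 2×micro: 5 ⇒ (c0=5, c1=5)
[Jacobi] macro 2: S0 reads c0=5 → after 3×micro: 4; S1 reads c0=5 → after 2×micro: 5 ⇒ (c0=4, c1=5)
[Jacobi] macro 3: S0 reads c0=4 → after 3×micro: -1; S1 reads c0=4 → after 2×micro: -2 ⇒ (c0=-1, c1=-2)
[Gauss-Seidel] macro 1: S0 reads c0=3 → after 3×micro: 5; S1 reads c0=5 → after 2×micro: 5 ⇒ (c0=5, c1=5)
[Gauss-Seidel] macro 2: S0 reads c0=5 → after 3×micro: 4; S1 reads c0=4 → after 2×micro: -2 ⇒ (c0=4, c1=-2)
[Gauss-Seidel] macro 3: S0 reads c0=4 → after 3×micro: -1; S1 reads c0=-1 → after 2×micro: 5 ⇒ (c0=-1, c1=5)

first divergence at macro-step: 2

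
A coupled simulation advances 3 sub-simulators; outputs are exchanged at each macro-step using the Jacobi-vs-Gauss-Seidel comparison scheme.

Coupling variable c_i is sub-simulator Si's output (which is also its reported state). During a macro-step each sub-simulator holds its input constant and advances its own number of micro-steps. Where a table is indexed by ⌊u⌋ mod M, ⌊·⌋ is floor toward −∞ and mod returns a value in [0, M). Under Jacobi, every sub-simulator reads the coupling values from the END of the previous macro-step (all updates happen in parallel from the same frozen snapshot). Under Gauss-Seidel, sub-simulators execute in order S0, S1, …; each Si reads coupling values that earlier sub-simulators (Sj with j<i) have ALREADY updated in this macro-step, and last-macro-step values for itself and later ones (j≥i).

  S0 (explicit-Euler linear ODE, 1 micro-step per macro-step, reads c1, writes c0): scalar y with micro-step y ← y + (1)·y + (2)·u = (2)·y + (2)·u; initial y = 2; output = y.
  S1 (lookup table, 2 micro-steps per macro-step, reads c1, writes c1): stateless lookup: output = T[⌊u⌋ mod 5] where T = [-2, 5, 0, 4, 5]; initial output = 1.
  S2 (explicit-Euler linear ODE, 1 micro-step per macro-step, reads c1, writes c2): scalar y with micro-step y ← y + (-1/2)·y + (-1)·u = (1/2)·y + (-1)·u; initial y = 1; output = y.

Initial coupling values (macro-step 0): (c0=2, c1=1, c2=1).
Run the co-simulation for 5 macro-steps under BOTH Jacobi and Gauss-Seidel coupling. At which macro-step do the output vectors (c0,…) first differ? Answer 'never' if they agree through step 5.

[Jacobi] macro 1: S0 reads c1=1 → after 1×micro: 6; S1 reads c1=1 → after 2×micro: 5; S2 reads c1=1 → after 1×micro: -1/2 ⇒ (c0=6, c1=5, c2=-1/2)
[Jacobi] macro 2: S0 reads c1=5 → after 1×micro: 22; S1 reads c1=5 → after 2×micro: -2; S2 reads c1=5 → after 1×micro: -21/4 ⇒ (c0=22, c1=-2, c2=-21/4)
[Jacobi] macro 3: S0 reads c1=-2 → after 1×micro: 40; S1 reads c1=-2 → after 2×micro: 4; S2 reads c1=-2 → after 1×micro: -5/8 ⇒ (c0=40, c1=4, c2=-5/8)
[Jacobi] macro 4: S0 reads c1=4 → after 1×micro: 88; S1 reads c1=4 → after 2×micro: 5; S2 reads c1=4 → after 1×micro: -69/16 ⇒ (c0=88, c1=5, c2=-69/16)
[Jacobi] macro 5: S0 reads c1=5 → after 1×micro: 186; S1 reads c1=5 → after 2×micro: -2; S2 reads c1=5 → after 1×micro: -229/32 ⇒ (c0=186, c1=-2, c2=-229/32)
[Gauss-Seidel] macro 1: S0 reads c1=1 → after 1×micro: 6; S1 reads c1=1 → after 2×micro: 5; S2 reads c1=5 → after 1×micro: -9/2 ⇒ (c0=6, c1=5, c2=-9/2)
[Gauss-Seidel] macro 2: S0 reads c1=5 → after 1×micro: 22; S1 reads c1=5 → after 2×micro: -2; S2 reads c1=-2 → after 1×micro: -1/4 ⇒ (c0=22, c1=-2, c2=-1/4)
[Gauss-Seidel] macro 3: S0 reads c1=-2 → after 1×micro: 40; S1 reads c1=-2 → after 2×micro: 4; S2 reads c1=4 → after 1×micro: -33/8 ⇒ (c0=40, c1=4, c2=-33/8)
[Gauss-Seidel] macro 4: S0 reads c1=4 → after 1×micro: 88; S1 reads c1=4 → after 2×micro: 5; S2 reads c1=5 → after 1×micro: -113/16 ⇒ (c0=88, c1=5, c2=-113/16)
[Gauss-Seidel] macro 5: S0 reads c1=5 → after 1×micro: 186; S1 reads c1=5 → after 2×micro: -2; S2 reads c1=-2 → after 1×micro: -49/32 ⇒ (c0=186, c1=-2, c2=-49/32)

first divergence at macro-step: 1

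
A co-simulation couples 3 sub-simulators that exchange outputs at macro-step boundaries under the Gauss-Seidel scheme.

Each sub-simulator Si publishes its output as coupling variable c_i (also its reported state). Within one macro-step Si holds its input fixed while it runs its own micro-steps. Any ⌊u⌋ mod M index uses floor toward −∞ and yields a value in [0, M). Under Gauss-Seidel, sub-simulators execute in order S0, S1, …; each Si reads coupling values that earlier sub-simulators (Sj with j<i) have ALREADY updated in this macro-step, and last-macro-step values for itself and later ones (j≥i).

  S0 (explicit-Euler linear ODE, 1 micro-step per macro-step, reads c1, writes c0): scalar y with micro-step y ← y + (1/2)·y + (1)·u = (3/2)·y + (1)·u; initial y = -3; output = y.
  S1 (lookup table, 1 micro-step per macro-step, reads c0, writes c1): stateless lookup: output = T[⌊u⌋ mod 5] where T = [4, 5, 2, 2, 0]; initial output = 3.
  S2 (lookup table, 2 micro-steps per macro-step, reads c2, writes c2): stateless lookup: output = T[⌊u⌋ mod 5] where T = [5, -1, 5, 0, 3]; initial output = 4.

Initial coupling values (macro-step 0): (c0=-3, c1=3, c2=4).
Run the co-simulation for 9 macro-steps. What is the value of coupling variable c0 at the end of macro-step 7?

macro 1: S0 reads c1=3 → after 1×micro: -3/2; S1 reads c0=-3/2 → after 1×micro: 2; S2 reads c2=4 → after 2×micro: 3 ⇒ (c0=-3/2, c1=2, c2=3)
macro 2: S0 reads c1=2 → after 1×micro: -1/4; S1 reads c0=-1/4 → after 1×micro: 0; S2 reads c2=3 → after 2×micro: 0 ⇒ (c0=-1/4, c1=0, c2=0)
macro 3: S0 reads c1=0 → after 1×micro: -3/8; S1 reads c0=-3/8 → after 1×micro: 0; S2 reads c2=0 → after 2×micro: 5 ⇒ (c0=-3/8, c1=0, c2=5)
macro 4: S0 reads c1=0 → after 1×micro: -9/16; S1 reads c0=-9/16 → after 1×micro: 0; S2 reads c2=5 → after 2×micro: 5 ⇒ (c0=-9/16, c1=0, c2=5)
macro 5: S0 reads c1=0 → after 1×micro: -27/32; S1 reads c0=-27/32 → after 1×micro: 0; S2 reads c2=5 → after 2×micro: 5 ⇒ (c0=-27/32, c1=0, c2=5)
macro 6: S0 reads c1=0 → after 1×micro: -81/64; S1 reads c0=-81/64 → after 1×micro: 2; S2 reads c2=5 → after 2×micro: 5 ⇒ (c0=-81/64, c1=2, c2=5)
macro 7: S0 reads c1=2 → after 1×micro: 13/128; S1 reads c0=13/128 → after 1×micro: 4; S2 reads c2=5 → after 2×micro: 5 ⇒ (c0=13/128, c1=4, c2=5)
macro 8: S0 reads c1=4 → after 1×micro: 1063/256; S1 reads c0=1063/256 → after 1×micro: 0; S2 reads c2=5 → after 2×micro: 5 ⇒ (c0=1063/256, c1=0, c2=5)
macro 9: S0 reads c1=0 → after 1×micro: 3189/512; S1 reads c0=3189/512 → after 1×micro: 5; S2 reads c2=5 → after 2×micro: 5 ⇒ (c0=3189/512, c1=5, c2=5)

c0 at macro-step 7 = 13/128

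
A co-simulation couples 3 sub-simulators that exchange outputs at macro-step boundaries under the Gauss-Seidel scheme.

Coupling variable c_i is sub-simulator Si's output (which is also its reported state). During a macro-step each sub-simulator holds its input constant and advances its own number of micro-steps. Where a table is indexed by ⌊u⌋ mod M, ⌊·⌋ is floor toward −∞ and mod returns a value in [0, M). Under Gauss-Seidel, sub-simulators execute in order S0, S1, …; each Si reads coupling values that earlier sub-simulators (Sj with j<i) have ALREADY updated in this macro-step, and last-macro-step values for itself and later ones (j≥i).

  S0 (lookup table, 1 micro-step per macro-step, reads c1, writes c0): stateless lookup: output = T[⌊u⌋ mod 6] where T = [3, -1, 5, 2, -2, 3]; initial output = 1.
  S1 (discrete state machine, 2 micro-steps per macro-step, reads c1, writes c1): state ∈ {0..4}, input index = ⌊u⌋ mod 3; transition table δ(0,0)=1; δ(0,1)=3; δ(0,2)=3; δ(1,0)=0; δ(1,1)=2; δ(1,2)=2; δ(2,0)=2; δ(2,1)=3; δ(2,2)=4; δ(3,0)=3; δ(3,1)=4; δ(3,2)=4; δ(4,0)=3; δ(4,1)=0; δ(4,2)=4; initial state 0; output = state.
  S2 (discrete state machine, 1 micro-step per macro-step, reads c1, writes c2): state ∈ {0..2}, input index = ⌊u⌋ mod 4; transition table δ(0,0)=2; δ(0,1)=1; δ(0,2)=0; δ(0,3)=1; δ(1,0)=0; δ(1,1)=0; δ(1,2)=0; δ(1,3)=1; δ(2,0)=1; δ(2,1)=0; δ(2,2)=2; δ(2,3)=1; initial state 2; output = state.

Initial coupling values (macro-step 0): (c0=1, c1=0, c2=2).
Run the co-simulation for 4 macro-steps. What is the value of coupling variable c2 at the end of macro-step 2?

macro 1: S0 reads c1=0 → after 1×micro: 3; S1 reads c1=0 → after 2×micro: 0; S2 reads c1=0 → after 1×micro: 1 ⇒ (c0=3, c1=0, c2=1)
macro 2: S0 reads c1=0 → after 1×micro: 3; S1 reads c1=0 → after 2×micro: 0; S2 reads c1=0 → after 1×micro: 0 ⇒ (c0=3, c1=0, c2=0)
macro 3: S0 reads c1=0 → after 1×micro: 3; S1 reads c1=0 → after 2×micro: 0; S2 reads c1=0 → after 1×micro: 2 ⇒ (c0=3, c1=0, c2=2)
macro 4: S0 reads c1=0 → after 1×micro: 3; S1 reads c1=0 → after 2×micro: 0; S2 reads c1=0 → after 1×micro: 1 ⇒ (c0=3, c1=0, c2=1)

c2 at macro-step 2 = 0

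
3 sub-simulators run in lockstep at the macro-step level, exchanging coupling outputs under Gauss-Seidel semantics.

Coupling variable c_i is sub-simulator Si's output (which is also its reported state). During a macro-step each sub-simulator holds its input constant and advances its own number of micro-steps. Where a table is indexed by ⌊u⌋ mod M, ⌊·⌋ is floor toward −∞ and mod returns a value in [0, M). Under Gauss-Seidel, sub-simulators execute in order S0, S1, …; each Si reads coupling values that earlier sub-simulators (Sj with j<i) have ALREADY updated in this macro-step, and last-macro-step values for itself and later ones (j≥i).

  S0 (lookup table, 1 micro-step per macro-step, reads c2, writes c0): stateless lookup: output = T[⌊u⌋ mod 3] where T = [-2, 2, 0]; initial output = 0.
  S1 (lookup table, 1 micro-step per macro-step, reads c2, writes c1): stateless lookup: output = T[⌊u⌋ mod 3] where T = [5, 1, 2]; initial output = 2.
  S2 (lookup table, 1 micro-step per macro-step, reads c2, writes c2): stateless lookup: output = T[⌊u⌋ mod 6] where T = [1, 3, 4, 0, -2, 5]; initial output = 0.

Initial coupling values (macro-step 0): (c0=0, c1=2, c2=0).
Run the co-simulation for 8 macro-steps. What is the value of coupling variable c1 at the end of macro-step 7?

c1 at macro-step 7 = 5

macro 1: S0 reads c2=0 → after 1×micro: -2; S1 reads c2=0 → after 1×micro: 5; S2 reads c2=0 → after 1×micro: 1 ⇒ (c0=-2, c1=5, c2=1)
macro 2: S0 reads c2=1 → after 1×micro: 2; S1 reads c2=1 → after 1×micro: 1; S2 reads c2=1 → after 1×micro: 3 ⇒ (c0=2, c1=1, c2=3)
macro 3: S0 reads c2=3 → after 1×micro: -2; S1 reads c2=3 → after 1×micro: 5; S2 reads c2=3 → after 1×micro: 0 ⇒ (c0=-2, c1=5, c2=0)
macro 4: S0 reads c2=0 → after 1×micro: -2; S1 reads c2=0 → after 1×micro: 5; S2 reads c2=0 → after 1×micro: 1 ⇒ (c0=-2, c1=5, c2=1)
macro 5: S0 reads c2=1 → after 1×micro: 2; S1 reads c2=1 → after 1×micro: 1; S2 reads c2=1 → after 1×micro: 3 ⇒ (c0=2, c1=1, c2=3)
macro 6: S0 reads c2=3 → after 1×micro: -2; S1 reads c2=3 → after 1×micro: 5; S2 reads c2=3 → after 1×micro: 0 ⇒ (c0=-2, c1=5, c2=0)
macro 7: S0 reads c2=0 → after 1×micro: -2; S1 reads c2=0 → after 1×micro: 5; S2 reads c2=0 → after 1×micro: 1 ⇒ (c0=-2, c1=5, c2=1)
macro 8: S0 reads c2=1 → after 1×micro: 2; S1 reads c2=1 → after 1×micro: 1; S2 reads c2=1 → after 1×micro: 3 ⇒ (c0=2, c1=1, c2=3)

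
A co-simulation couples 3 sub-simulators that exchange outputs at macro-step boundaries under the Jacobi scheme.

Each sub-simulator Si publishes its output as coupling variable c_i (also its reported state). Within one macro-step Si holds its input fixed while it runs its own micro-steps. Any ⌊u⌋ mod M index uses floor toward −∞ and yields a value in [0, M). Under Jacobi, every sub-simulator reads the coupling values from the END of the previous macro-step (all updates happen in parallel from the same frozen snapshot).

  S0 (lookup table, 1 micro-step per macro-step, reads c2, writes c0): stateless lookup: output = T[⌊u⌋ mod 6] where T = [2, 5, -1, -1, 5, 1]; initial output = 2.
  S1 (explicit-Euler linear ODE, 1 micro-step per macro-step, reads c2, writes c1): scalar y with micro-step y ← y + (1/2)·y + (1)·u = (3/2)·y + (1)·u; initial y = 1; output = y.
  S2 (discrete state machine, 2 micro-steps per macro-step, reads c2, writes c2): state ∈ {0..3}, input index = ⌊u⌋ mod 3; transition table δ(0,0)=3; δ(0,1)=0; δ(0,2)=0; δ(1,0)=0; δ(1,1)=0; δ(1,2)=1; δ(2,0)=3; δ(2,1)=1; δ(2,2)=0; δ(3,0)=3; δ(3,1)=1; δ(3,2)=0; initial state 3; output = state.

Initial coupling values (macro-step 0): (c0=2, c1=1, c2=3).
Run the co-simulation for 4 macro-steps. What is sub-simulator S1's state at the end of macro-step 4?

macro 1: S0 reads c2=3 → after 1×micro: -1; S1 reads c2=3 → after 1×micro: 9/2; S2 reads c2=3 → after 2×micro: 3 ⇒ (c0=-1, c1=9/2, c2=3)
macro 2: S0 reads c2=3 → after 1×micro: -1; S1 reads c2=3 → after 1×micro: 39/4; S2 reads c2=3 → after 2×micro: 3 ⇒ (c0=-1, c1=39/4, c2=3)
macro 3: S0 reads c2=3 → after 1×micro: -1; S1 reads c2=3 → after 1×micro: 141/8; S2 reads c2=3 → after 2×micro: 3 ⇒ (c0=-1, c1=141/8, c2=3)
macro 4: S0 reads c2=3 → after 1×micro: -1; S1 reads c2=3 → after 1×micro: 471/16; S2 reads c2=3 → after 2×micro: 3 ⇒ (c0=-1, c1=471/16, c2=3)

S1 state at macro-step 4 = 471/16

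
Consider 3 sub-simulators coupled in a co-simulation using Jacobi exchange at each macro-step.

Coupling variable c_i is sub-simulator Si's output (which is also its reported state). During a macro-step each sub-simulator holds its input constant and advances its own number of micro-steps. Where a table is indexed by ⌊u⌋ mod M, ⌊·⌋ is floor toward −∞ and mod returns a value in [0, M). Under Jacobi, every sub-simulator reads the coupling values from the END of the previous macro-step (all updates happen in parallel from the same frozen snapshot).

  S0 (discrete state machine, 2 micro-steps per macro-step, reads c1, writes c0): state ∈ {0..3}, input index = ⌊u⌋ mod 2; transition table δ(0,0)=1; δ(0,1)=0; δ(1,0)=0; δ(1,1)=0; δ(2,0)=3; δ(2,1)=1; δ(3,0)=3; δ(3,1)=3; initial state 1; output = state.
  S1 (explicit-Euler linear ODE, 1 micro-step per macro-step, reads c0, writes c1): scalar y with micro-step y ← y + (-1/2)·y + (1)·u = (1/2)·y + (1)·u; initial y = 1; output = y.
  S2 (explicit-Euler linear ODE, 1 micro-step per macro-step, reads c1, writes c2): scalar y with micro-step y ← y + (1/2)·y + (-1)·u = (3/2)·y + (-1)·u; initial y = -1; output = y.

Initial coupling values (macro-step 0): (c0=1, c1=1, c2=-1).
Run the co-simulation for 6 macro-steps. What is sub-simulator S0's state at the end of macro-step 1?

macro 1: S0 reads c1=1 → after 2×micro: 0; S1 reads c0=1 → after 1×micro: 3/2; S2 reads c1=1 → after 1×micro: -5/2 ⇒ (c0=0, c1=3/2, c2=-5/2)
macro 2: S0 reads c1=3/2 → after 2×micro: 0; S1 reads c0=0 → after 1×micro: 3/4; S2 reads c1=3/2 → after 1×micro: -21/4 ⇒ (c0=0, c1=3/4, c2=-21/4)
macro 3: S0 reads c1=3/4 → after 2×micro: 0; S1 reads c0=0 → after 1×micro: 3/8; S2 reads c1=3/4 → after 1×micro: -69/8 ⇒ (c0=0, c1=3/8, c2=-69/8)
macro 4: S0 reads c1=3/8 → after 2×micro: 0; S1 reads c0=0 → after 1×micro: 3/16; S2 reads c1=3/8 → after 1×micro: -213/16 ⇒ (c0=0, c1=3/16, c2=-213/16)
macro 5: S0 reads c1=3/16 → after 2×micro: 0; S1 reads c0=0 → after 1×micro: 3/32; S2 reads c1=3/16 → after 1×micro: -645/32 ⇒ (c0=0, c1=3/32, c2=-645/32)
macro 6: S0 reads c1=3/32 → after 2×micro: 0; S1 reads c0=0 → after 1×micro: 3/64; S2 reads c1=3/32 → after 1×micro: -1941/64 ⇒ (c0=0, c1=3/64, c2=-1941/64)

S0 state at macro-step 1 = 0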